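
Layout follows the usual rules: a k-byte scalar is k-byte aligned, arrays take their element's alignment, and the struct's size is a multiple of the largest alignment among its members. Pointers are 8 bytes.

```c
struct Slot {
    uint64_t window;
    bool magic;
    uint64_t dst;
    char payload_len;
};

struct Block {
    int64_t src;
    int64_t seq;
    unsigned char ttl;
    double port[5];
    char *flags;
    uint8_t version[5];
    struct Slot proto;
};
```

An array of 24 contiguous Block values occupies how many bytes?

2688

Slot: window at 0 (size 8, align 8) → ends 8; magic at 8 (size 1, align 1) → ends 9; pad 7 to align 8 for dst; dst at 16 (size 8, align 8) → ends 24; payload_len at 24 (size 1, align 1) → ends 25; tail pad 7 to reach multiple of 8; total 32 bytes, alignment 8
src at 0 (size 8, align 8) → ends 8
seq at 8 (size 8, align 8) → ends 16
ttl at 16 (size 1, align 1) → ends 17
pad 7 to align 8 for port
port at 24 (size 40, align 8) → ends 64
flags at 64 (size 8, align 8) → ends 72
version at 72 (size 5, align 1) → ends 77
pad 3 to align 8 for proto
proto at 80 (size 32, align 8) → ends 112
total 112 bytes, alignment 8
array of 24: 24 × 112 = 2688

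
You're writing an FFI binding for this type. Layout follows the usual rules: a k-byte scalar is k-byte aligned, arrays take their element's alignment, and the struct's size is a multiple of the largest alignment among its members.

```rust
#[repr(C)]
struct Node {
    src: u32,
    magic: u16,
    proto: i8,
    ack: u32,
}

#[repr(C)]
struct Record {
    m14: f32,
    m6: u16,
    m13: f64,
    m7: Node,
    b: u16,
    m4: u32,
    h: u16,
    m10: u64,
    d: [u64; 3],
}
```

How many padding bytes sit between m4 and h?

0

Node: @0: src [4B, align 4] → 4; @4: magic [2B, align 2] → 6; @6: proto [1B, align 1] → 7; +1 pad (align 4); @8: ack [4B, align 4] → 12; size 12, align 4
@0: m14 [4B, align 4] → 4
@4: m6 [2B, align 2] → 6
+2 pad (align 8)
@8: m13 [8B, align 8] → 16
@16: m7 [12B, align 4] → 28
@28: b [2B, align 2] → 30
+2 pad (align 4)
@32: m4 [4B, align 4] → 36
@36: h [2B, align 2] → 38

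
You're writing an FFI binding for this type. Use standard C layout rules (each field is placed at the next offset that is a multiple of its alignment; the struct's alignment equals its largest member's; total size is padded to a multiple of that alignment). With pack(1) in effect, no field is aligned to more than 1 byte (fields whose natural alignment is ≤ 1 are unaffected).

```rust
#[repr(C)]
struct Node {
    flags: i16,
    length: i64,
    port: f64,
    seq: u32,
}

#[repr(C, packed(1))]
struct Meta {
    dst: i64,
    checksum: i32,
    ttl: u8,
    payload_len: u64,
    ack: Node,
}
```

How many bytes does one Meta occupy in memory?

Node: flags at 0 (size 2, align 2) → ends 2; pad 6 to align 8 for length; length at 8 (size 8, align 8) → ends 16; port at 16 (size 8, align 8) → ends 24; seq at 24 (size 4, align 4) → ends 28; tail pad 4 to reach multiple of 8; total 32 bytes, alignment 8
dst at 0 (size 8, align 1) → ends 8
checksum at 8 (size 4, align 1) → ends 12
ttl at 12 (size 1, align 1) → ends 13
payload_len at 13 (size 8, align 1) → ends 21
ack at 21 (size 32, align 1) → ends 53
total 53 bytes, alignment 1

53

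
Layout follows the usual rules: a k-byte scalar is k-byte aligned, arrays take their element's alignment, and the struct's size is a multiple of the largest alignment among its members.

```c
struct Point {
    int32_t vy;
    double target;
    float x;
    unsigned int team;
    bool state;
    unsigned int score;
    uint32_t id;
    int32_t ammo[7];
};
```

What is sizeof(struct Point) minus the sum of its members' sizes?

7

0..4  vy  (4B, 4-aligned)
4..8  -- padding (4B)
8..16  target  (8B, 8-aligned)
16..20  x  (4B, 4-aligned)
20..24  team  (4B, 4-aligned)
24..25  state  (1B, 1-aligned)
25..28  -- padding (3B)
28..32  score  (4B, 4-aligned)
32..36  id  (4B, 4-aligned)
36..64  ammo  (28B, 4-aligned)
sizeof = 64, alignof = 8
data bytes 57, size 64 → padding 7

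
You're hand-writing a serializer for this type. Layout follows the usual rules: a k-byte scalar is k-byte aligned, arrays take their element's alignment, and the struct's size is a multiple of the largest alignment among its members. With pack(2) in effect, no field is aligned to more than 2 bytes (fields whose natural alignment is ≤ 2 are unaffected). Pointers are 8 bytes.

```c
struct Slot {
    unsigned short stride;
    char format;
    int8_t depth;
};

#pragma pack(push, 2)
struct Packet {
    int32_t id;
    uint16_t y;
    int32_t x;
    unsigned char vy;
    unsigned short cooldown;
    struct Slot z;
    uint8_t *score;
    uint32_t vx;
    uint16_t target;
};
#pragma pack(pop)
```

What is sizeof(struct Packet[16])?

512

Slot: 0..2  stride  (2B, 2-aligned); 2..3  format  (1B, 1-aligned); 3..4  depth  (1B, 1-aligned); sizeof = 4, alignof = 2
0..4  id  (4B, 2-aligned)
4..6  y  (2B, 2-aligned)
6..10  x  (4B, 2-aligned)
10..11  vy  (1B, 1-aligned)
11..12  -- padding (1B)
12..14  cooldown  (2B, 2-aligned)
14..18  z  (4B, 2-aligned)
18..26  score  (8B, 2-aligned)
26..30  vx  (4B, 2-aligned)
30..32  target  (2B, 2-aligned)
sizeof = 32, alignof = 2
array of 16: 16 × 32 = 512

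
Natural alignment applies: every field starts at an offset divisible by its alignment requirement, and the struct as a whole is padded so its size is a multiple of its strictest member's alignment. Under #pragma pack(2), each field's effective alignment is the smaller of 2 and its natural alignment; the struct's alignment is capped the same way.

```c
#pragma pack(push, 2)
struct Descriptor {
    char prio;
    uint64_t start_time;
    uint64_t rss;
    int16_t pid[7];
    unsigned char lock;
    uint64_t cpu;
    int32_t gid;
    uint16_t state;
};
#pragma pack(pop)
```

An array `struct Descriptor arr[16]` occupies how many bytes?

768

@0: prio [1B, align 1] → 1
+1 pad (align 2)
@2: start_time [8B, align 2] → 10
@10: rss [8B, align 2] → 18
@18: pid [14B, align 2] → 32
@32: lock [1B, align 1] → 33
+1 pad (align 2)
@34: cpu [8B, align 2] → 42
@42: gid [4B, align 2] → 46
@46: state [2B, align 2] → 48
size 48, align 2
array of 16: 16 × 48 = 768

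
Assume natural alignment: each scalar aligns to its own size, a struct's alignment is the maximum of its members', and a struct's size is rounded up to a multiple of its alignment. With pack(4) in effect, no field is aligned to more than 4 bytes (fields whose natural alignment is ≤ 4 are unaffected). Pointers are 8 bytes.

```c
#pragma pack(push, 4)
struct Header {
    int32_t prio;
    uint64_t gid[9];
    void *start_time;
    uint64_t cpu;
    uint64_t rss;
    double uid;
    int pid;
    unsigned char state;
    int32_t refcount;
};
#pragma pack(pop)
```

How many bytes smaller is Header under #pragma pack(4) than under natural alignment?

natural layout:
  0..4  prio  (4B, 4-aligned)
  4..8  -- padding (4B)
  8..80  gid  (72B, 8-aligned)
  80..88  start_time  (8B, 8-aligned)
  88..96  cpu  (8B, 8-aligned)
  96..104  rss  (8B, 8-aligned)
  104..112  uid  (8B, 8-aligned)
  112..116  pid  (4B, 4-aligned)
  116..117  state  (1B, 1-aligned)
  117..120  -- padding (3B)
  120..124  refcount  (4B, 4-aligned)
  124..128  -- tail padding (4B)
  sizeof = 128, alignof = 8
packed(4) layout:
  0..4  prio  (4B, 4-aligned)
  4..76  gid  (72B, 4-aligned)
  76..84  start_time  (8B, 4-aligned)
  84..92  cpu  (8B, 4-aligned)
  92..100  rss  (8B, 4-aligned)
  100..108  uid  (8B, 4-aligned)
  108..112  pid  (4B, 4-aligned)
  112..113  state  (1B, 1-aligned)
  113..116  -- padding (3B)
  116..120  refcount  (4B, 4-aligned)
  sizeof = 120, alignof = 4
128 − 120 = 8

8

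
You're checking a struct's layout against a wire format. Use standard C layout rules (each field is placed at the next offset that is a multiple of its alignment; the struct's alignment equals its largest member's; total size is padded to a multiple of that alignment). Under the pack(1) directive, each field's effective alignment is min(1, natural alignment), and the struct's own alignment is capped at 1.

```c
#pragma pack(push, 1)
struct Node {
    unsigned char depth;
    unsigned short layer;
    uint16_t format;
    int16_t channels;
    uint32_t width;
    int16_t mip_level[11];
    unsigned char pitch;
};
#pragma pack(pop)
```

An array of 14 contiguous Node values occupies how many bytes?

476

depth at 0 (size 1, align 1) → ends 1
layer at 1 (size 2, align 1) → ends 3
format at 3 (size 2, align 1) → ends 5
channels at 5 (size 2, align 1) → ends 7
width at 7 (size 4, align 1) → ends 11
mip_level at 11 (size 22, align 1) → ends 33
pitch at 33 (size 1, align 1) → ends 34
total 34 bytes, alignment 1
array of 14: 14 × 34 = 476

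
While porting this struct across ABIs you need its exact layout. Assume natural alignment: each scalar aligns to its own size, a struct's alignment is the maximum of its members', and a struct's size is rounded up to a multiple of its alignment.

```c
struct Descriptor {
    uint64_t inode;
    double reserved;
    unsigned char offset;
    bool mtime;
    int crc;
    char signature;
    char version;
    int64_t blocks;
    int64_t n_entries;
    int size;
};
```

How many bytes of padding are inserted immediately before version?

0

@0: inode [8B, align 8] → 8
@8: reserved [8B, align 8] → 16
@16: offset [1B, align 1] → 17
@17: mtime [1B, align 1] → 18
+2 pad (align 4)
@20: crc [4B, align 4] → 24
@24: signature [1B, align 1] → 25
@25: version [1B, align 1] → 26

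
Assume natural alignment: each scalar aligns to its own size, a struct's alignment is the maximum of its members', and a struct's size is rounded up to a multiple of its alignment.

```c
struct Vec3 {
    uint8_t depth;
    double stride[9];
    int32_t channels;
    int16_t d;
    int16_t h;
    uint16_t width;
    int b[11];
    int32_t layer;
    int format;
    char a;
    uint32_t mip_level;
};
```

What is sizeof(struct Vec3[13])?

1976

depth at 0 (size 1, align 1) → ends 1
pad 7 to align 8 for stride
stride at 8 (size 72, align 8) → ends 80
channels at 80 (size 4, align 4) → ends 84
d at 84 (size 2, align 2) → ends 86
h at 86 (size 2, align 2) → ends 88
width at 88 (size 2, align 2) → ends 90
pad 2 to align 4 for b
b at 92 (size 44, align 4) → ends 136
layer at 136 (size 4, align 4) → ends 140
format at 140 (size 4, align 4) → ends 144
a at 144 (size 1, align 1) → ends 145
pad 3 to align 4 for mip_level
mip_level at 148 (size 4, align 4) → ends 152
total 152 bytes, alignment 8
array of 13: 13 × 152 = 1976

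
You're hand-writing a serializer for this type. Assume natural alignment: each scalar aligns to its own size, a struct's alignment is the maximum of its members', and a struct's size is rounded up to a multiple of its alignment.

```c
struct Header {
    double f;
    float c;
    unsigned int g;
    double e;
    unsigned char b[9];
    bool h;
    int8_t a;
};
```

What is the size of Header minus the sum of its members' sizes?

5

0..8  f  (8B, 8-aligned)
8..12  c  (4B, 4-aligned)
12..16  g  (4B, 4-aligned)
16..24  e  (8B, 8-aligned)
24..33  b  (9B, 1-aligned)
33..34  h  (1B, 1-aligned)
34..35  a  (1B, 1-aligned)
35..40  -- tail padding (5B)
sizeof = 40, alignof = 8
data bytes 35, size 40 → padding 5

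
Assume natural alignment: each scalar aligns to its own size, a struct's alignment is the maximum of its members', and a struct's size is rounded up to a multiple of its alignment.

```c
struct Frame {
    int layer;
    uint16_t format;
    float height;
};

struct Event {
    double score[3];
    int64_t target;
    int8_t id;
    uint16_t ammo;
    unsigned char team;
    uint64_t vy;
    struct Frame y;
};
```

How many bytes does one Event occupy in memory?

64

Frame: layer at 0 (size 4, align 4) → ends 4; format at 4 (size 2, align 2) → ends 6; pad 2 to align 4 for height; height at 8 (size 4, align 4) → ends 12; total 12 bytes, alignment 4
score at 0 (size 24, align 8) → ends 24
target at 24 (size 8, align 8) → ends 32
id at 32 (size 1, align 1) → ends 33
pad 1 to align 2 for ammo
ammo at 34 (size 2, align 2) → ends 36
team at 36 (size 1, align 1) → ends 37
pad 3 to align 8 for vy
vy at 40 (size 8, align 8) → ends 48
y at 48 (size 12, align 4) → ends 60
tail pad 4 to reach multiple of 8
total 64 bytes, alignment 8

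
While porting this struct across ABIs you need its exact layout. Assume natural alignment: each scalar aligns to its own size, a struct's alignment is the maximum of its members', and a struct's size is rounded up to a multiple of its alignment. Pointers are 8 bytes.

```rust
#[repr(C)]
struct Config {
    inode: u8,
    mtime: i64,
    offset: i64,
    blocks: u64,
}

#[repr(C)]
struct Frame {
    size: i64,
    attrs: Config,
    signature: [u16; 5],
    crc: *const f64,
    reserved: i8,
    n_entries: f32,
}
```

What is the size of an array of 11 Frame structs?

792

Config: inode at 0 (size 1, align 1) → ends 1; pad 7 to align 8 for mtime; mtime at 8 (size 8, align 8) → ends 16; offset at 16 (size 8, align 8) → ends 24; blocks at 24 (size 8, align 8) → ends 32; total 32 bytes, alignment 8
size at 0 (size 8, align 8) → ends 8
attrs at 8 (size 32, align 8) → ends 40
signature at 40 (size 10, align 2) → ends 50
pad 6 to align 8 for crc
crc at 56 (size 8, align 8) → ends 64
reserved at 64 (size 1, align 1) → ends 65
pad 3 to align 4 for n_entries
n_entries at 68 (size 4, align 4) → ends 72
total 72 bytes, alignment 8
array of 11: 11 × 72 = 792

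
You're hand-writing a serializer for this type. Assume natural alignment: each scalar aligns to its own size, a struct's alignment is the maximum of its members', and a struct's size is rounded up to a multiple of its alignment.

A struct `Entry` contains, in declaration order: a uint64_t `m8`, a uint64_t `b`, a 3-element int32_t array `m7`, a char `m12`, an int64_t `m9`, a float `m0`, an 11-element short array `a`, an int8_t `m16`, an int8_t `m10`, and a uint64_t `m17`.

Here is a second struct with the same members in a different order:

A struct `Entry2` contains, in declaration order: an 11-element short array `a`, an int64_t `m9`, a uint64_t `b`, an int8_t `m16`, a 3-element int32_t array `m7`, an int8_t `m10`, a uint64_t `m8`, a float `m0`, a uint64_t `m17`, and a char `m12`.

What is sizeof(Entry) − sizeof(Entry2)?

-16

0..8  m8  (8B, 8-aligned)
8..16  b  (8B, 8-aligned)
16..28  m7  (12B, 4-aligned)
28..29  m12  (1B, 1-aligned)
29..32  -- padding (3B)
32..40  m9  (8B, 8-aligned)
40..44  m0  (4B, 4-aligned)
44..66  a  (22B, 2-aligned)
66..67  m16  (1B, 1-aligned)
67..68  m10  (1B, 1-aligned)
68..72  -- padding (4B)
72..80  m17  (8B, 8-aligned)
sizeof = 80, alignof = 8
— Entry2 —
0..22  a  (22B, 2-aligned)
22..24  -- padding (2B)
24..32  m9  (8B, 8-aligned)
32..40  b  (8B, 8-aligned)
40..41  m16  (1B, 1-aligned)
41..44  -- padding (3B)
44..56  m7  (12B, 4-aligned)
56..57  m10  (1B, 1-aligned)
57..64  -- padding (7B)
64..72  m8  (8B, 8-aligned)
72..76  m0  (4B, 4-aligned)
76..80  -- padding (4B)
80..88  m17  (8B, 8-aligned)
88..89  m12  (1B, 1-aligned)
89..96  -- tail padding (7B)
sizeof = 96, alignof = 8
80 − 96 = -16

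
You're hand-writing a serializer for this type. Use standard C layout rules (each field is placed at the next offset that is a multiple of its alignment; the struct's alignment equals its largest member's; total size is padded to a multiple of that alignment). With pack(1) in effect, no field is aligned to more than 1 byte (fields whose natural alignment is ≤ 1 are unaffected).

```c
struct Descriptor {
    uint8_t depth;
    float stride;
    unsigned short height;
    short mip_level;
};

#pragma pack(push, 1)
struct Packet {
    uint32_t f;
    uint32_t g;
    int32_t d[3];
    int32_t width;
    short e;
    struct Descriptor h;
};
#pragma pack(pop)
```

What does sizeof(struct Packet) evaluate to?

Descriptor: depth at 0 (size 1, align 1) → ends 1; pad 3 to align 4 for stride; stride at 4 (size 4, align 4) → ends 8; height at 8 (size 2, align 2) → ends 10; mip_level at 10 (size 2, align 2) → ends 12; total 12 bytes, alignment 4
f at 0 (size 4, align 1) → ends 4
g at 4 (size 4, align 1) → ends 8
d at 8 (size 12, align 1) → ends 20
width at 20 (size 4, align 1) → ends 24
e at 24 (size 2, align 1) → ends 26
h at 26 (size 12, align 1) → ends 38
total 38 bytes, alignment 1

38 bytes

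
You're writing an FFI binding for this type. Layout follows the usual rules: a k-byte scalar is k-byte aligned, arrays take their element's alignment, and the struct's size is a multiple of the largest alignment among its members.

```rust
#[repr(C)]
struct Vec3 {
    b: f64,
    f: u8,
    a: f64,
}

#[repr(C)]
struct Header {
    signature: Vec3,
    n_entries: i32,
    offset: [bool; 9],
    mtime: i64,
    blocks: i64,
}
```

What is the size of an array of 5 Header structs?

Vec3: b at 0 (size 8, align 8) → ends 8; f at 8 (size 1, align 1) → ends 9; pad 7 to align 8 for a; a at 16 (size 8, align 8) → ends 24; total 24 bytes, alignment 8
signature at 0 (size 24, align 8) → ends 24
n_entries at 24 (size 4, align 4) → ends 28
offset at 28 (size 9, align 1) → ends 37
pad 3 to align 8 for mtime
mtime at 40 (size 8, align 8) → ends 48
blocks at 48 (size 8, align 8) → ends 56
total 56 bytes, alignment 8
array of 5: 5 × 56 = 280

280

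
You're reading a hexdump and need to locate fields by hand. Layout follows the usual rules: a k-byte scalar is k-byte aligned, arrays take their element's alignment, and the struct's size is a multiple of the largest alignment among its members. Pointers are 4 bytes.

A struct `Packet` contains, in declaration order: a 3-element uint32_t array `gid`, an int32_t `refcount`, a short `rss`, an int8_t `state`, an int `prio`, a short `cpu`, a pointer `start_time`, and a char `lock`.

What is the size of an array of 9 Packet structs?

0..12  gid  (12B, 4-aligned)
12..16  refcount  (4B, 4-aligned)
16..18  rss  (2B, 2-aligned)
18..19  state  (1B, 1-aligned)
19..20  -- padding (1B)
20..24  prio  (4B, 4-aligned)
24..26  cpu  (2B, 2-aligned)
26..28  -- padding (2B)
28..32  start_time  (4B, 4-aligned)
32..33  lock  (1B, 1-aligned)
33..36  -- tail padding (3B)
sizeof = 36, alignof = 4
array of 9: 9 × 36 = 324

324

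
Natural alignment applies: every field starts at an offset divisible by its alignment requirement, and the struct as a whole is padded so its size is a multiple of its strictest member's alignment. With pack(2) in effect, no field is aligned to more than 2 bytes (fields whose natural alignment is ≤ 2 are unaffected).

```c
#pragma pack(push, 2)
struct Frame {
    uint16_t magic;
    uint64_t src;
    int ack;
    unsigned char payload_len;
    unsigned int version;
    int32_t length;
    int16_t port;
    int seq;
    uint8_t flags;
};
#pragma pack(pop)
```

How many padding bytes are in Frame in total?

2

0..2  magic  (2B, 2-aligned)
2..10  src  (8B, 2-aligned)
10..14  ack  (4B, 2-aligned)
14..15  payload_len  (1B, 1-aligned)
15..16  -- padding (1B)
16..20  version  (4B, 2-aligned)
20..24  length  (4B, 2-aligned)
24..26  port  (2B, 2-aligned)
26..30  seq  (4B, 2-aligned)
30..31  flags  (1B, 1-aligned)
31..32  -- tail padding (1B)
sizeof = 32, alignof = 2
data bytes 30, size 32 → padding 2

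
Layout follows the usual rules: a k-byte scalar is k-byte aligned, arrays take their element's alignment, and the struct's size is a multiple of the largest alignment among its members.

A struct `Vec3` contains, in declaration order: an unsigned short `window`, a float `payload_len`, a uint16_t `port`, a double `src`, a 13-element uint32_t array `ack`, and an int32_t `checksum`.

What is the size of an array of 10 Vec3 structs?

window at 0 (size 2, align 2) → ends 2
pad 2 to align 4 for payload_len
payload_len at 4 (size 4, align 4) → ends 8
port at 8 (size 2, align 2) → ends 10
pad 6 to align 8 for src
src at 16 (size 8, align 8) → ends 24
ack at 24 (size 52, align 4) → ends 76
checksum at 76 (size 4, align 4) → ends 80
total 80 bytes, alignment 8
array of 10: 10 × 80 = 800

800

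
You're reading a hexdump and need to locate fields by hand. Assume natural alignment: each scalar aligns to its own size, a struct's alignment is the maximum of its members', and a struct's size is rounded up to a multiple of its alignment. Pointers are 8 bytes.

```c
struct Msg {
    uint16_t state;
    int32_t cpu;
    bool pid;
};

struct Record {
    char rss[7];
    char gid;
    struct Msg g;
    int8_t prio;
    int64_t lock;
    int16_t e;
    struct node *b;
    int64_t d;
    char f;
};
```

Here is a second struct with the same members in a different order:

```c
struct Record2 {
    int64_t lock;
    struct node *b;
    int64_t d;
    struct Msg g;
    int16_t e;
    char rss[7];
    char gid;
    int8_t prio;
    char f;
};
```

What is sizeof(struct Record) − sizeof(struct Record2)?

16

Msg: 0..2  state  (2B, 2-aligned); 2..4  -- padding (2B); 4..8  cpu  (4B, 4-aligned); 8..9  pid  (1B, 1-aligned); 9..12  -- tail padding (3B); sizeof = 12, alignof = 4
0..7  rss  (7B, 1-aligned)
7..8  gid  (1B, 1-aligned)
8..20  g  (12B, 4-aligned)
20..21  prio  (1B, 1-aligned)
21..24  -- padding (3B)
24..32  lock  (8B, 8-aligned)
32..34  e  (2B, 2-aligned)
34..40  -- padding (6B)
40..48  b  (8B, 8-aligned)
48..56  d  (8B, 8-aligned)
56..57  f  (1B, 1-aligned)
57..64  -- tail padding (7B)
sizeof = 64, alignof = 8
— Record2 —
0..8  lock  (8B, 8-aligned)
8..16  b  (8B, 8-aligned)
16..24  d  (8B, 8-aligned)
24..36  g  (12B, 4-aligned)
36..38  e  (2B, 2-aligned)
38..45  rss  (7B, 1-aligned)
45..46  gid  (1B, 1-aligned)
46..47  prio  (1B, 1-aligned)
47..48  f  (1B, 1-aligned)
sizeof = 48, alignof = 8
64 − 48 = 16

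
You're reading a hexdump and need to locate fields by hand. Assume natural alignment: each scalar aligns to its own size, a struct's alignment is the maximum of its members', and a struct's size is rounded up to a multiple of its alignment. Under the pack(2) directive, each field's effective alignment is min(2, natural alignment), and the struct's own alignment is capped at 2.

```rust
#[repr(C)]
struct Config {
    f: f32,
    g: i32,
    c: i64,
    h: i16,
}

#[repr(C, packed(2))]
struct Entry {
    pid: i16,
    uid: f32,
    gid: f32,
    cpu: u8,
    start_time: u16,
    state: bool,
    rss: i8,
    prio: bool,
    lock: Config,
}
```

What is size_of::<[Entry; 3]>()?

Config: @0: f [4B, align 4] → 4; @4: g [4B, align 4] → 8; @8: c [8B, align 8] → 16; @16: h [2B, align 2] → 18; +6 tail pad (align 8); size 24, align 8
@0: pid [2B, align 2] → 2
@2: uid [4B, align 2] → 6
@6: gid [4B, align 2] → 10
@10: cpu [1B, align 1] → 11
+1 pad (align 2)
@12: start_time [2B, align 2] → 14
@14: state [1B, align 1] → 15
@15: rss [1B, align 1] → 16
@16: prio [1B, align 1] → 17
+1 pad (align 2)
@18: lock [24B, align 2] → 42
size 42, align 2
array of 3: 3 × 42 = 126

126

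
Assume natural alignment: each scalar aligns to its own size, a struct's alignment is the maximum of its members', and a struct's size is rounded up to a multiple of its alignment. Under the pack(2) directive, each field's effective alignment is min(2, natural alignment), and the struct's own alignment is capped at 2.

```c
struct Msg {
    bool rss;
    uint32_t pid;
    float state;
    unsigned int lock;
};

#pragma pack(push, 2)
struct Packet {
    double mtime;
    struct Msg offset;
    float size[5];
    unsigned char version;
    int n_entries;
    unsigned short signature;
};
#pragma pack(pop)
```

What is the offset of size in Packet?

Msg: rss at 0 (size 1, align 1) → ends 1; pad 3 to align 4 for pid; pid at 4 (size 4, align 4) → ends 8; state at 8 (size 4, align 4) → ends 12; lock at 12 (size 4, align 4) → ends 16; total 16 bytes, alignment 4
mtime at 0 (size 8, align 2) → ends 8
offset at 8 (size 16, align 2) → ends 24
size at 24 (size 20, align 2) → ends 44

24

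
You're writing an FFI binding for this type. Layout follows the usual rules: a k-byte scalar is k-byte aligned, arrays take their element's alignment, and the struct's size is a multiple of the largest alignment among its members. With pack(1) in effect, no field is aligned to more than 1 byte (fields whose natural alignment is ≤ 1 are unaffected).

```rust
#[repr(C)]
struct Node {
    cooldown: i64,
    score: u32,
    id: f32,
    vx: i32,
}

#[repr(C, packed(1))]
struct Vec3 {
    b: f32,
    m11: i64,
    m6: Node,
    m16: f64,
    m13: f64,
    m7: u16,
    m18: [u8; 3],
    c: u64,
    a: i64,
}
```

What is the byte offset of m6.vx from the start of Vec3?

Node: @0: cooldown [8B, align 8] → 8; @8: score [4B, align 4] → 12; @12: id [4B, align 4] → 16; @16: vx [4B, align 4] → 20; +4 tail pad (align 8); size 24, align 8
@0: b [4B, align 1] → 4
@4: m11 [8B, align 1] → 12
@12: m6 [24B, align 1] → 36
within Node: vx at 16
12 + 16 = 28

28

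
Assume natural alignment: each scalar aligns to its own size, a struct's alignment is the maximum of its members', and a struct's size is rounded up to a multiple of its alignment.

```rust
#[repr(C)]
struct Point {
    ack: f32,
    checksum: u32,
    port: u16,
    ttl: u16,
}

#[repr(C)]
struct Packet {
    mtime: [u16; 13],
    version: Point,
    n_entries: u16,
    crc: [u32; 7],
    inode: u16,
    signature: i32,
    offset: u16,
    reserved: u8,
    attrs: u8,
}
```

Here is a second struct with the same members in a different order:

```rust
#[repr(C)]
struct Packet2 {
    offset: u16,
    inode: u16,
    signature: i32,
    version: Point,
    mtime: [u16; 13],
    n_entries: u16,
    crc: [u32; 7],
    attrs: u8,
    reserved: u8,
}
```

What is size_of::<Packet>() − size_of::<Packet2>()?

4

Point: 0..4  ack  (4B, 4-aligned); 4..8  checksum  (4B, 4-aligned); 8..10  port  (2B, 2-aligned); 10..12  ttl  (2B, 2-aligned); sizeof = 12, alignof = 4
0..26  mtime  (26B, 2-aligned)
26..28  -- padding (2B)
28..40  version  (12B, 4-aligned)
40..42  n_entries  (2B, 2-aligned)
42..44  -- padding (2B)
44..72  crc  (28B, 4-aligned)
72..74  inode  (2B, 2-aligned)
74..76  -- padding (2B)
76..80  signature  (4B, 4-aligned)
80..82  offset  (2B, 2-aligned)
82..83  reserved  (1B, 1-aligned)
83..84  attrs  (1B, 1-aligned)
sizeof = 84, alignof = 4
— Packet2 —
0..2  offset  (2B, 2-aligned)
2..4  inode  (2B, 2-aligned)
4..8  signature  (4B, 4-aligned)
8..20  version  (12B, 4-aligned)
20..46  mtime  (26B, 2-aligned)
46..48  n_entries  (2B, 2-aligned)
48..76  crc  (28B, 4-aligned)
76..77  attrs  (1B, 1-aligned)
77..78  reserved  (1B, 1-aligned)
78..80  -- tail padding (2B)
sizeof = 80, alignof = 4
84 − 80 = 4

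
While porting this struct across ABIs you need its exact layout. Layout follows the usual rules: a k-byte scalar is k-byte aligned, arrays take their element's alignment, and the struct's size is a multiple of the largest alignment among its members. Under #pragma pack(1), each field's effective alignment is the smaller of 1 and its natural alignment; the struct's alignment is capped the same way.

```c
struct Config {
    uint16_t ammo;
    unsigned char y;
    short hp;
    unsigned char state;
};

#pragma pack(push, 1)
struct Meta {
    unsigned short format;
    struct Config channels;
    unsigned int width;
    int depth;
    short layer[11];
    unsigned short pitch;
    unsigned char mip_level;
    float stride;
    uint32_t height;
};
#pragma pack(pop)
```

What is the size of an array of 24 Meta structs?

Config: 0..2  ammo  (2B, 2-aligned); 2..3  y  (1B, 1-aligned); 3..4  -- padding (1B); 4..6  hp  (2B, 2-aligned); 6..7  state  (1B, 1-aligned); 7..8  -- tail padding (1B); sizeof = 8, alignof = 2
0..2  format  (2B, 1-aligned)
2..10  channels  (8B, 1-aligned)
10..14  width  (4B, 1-aligned)
14..18  depth  (4B, 1-aligned)
18..40  layer  (22B, 1-aligned)
40..42  pitch  (2B, 1-aligned)
42..43  mip_level  (1B, 1-aligned)
43..47  stride  (4B, 1-aligned)
47..51  height  (4B, 1-aligned)
sizeof = 51, alignof = 1
array of 24: 24 × 51 = 1224

1224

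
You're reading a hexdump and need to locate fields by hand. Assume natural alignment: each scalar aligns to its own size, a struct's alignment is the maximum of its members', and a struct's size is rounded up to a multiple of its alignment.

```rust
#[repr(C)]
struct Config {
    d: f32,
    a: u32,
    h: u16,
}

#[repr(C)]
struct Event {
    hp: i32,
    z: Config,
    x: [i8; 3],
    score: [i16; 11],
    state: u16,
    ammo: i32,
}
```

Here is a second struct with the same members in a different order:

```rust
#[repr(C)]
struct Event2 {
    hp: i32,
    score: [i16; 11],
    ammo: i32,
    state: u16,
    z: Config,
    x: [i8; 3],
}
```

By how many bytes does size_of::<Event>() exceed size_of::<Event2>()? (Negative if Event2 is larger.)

-4

Config: 0..4  d  (4B, 4-aligned); 4..8  a  (4B, 4-aligned); 8..10  h  (2B, 2-aligned); 10..12  -- tail padding (2B); sizeof = 12, alignof = 4
0..4  hp  (4B, 4-aligned)
4..16  z  (12B, 4-aligned)
16..19  x  (3B, 1-aligned)
19..20  -- padding (1B)
20..42  score  (22B, 2-aligned)
42..44  state  (2B, 2-aligned)
44..48  ammo  (4B, 4-aligned)
sizeof = 48, alignof = 4
— Event2 —
0..4  hp  (4B, 4-aligned)
4..26  score  (22B, 2-aligned)
26..28  -- padding (2B)
28..32  ammo  (4B, 4-aligned)
32..34  state  (2B, 2-aligned)
34..36  -- padding (2B)
36..48  z  (12B, 4-aligned)
48..51  x  (3B, 1-aligned)
51..52  -- tail padding (1B)
sizeof = 52, alignof = 4
48 − 52 = -4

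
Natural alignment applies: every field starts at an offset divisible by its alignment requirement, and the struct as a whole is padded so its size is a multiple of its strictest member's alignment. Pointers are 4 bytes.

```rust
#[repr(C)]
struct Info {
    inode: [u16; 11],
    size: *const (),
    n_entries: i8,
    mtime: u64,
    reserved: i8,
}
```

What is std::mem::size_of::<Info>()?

48

inode at 0 (size 22, align 2) → ends 22
pad 2 to align 4 for size
size at 24 (size 4, align 4) → ends 28
n_entries at 28 (size 1, align 1) → ends 29
pad 3 to align 8 for mtime
mtime at 32 (size 8, align 8) → ends 40
reserved at 40 (size 1, align 1) → ends 41
tail pad 7 to reach multiple of 8
total 48 bytes, alignment 8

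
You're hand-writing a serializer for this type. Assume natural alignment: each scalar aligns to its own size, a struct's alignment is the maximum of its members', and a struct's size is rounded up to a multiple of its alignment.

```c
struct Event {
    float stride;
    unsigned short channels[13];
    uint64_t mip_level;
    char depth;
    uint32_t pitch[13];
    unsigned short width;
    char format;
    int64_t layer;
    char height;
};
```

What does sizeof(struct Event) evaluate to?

120

@0: stride [4B, align 4] → 4
@4: channels [26B, align 2] → 30
+2 pad (align 8)
@32: mip_level [8B, align 8] → 40
@40: depth [1B, align 1] → 41
+3 pad (align 4)
@44: pitch [52B, align 4] → 96
@96: width [2B, align 2] → 98
@98: format [1B, align 1] → 99
+5 pad (align 8)
@104: layer [8B, align 8] → 112
@112: height [1B, align 1] → 113
+7 tail pad (align 8)
size 120, align 8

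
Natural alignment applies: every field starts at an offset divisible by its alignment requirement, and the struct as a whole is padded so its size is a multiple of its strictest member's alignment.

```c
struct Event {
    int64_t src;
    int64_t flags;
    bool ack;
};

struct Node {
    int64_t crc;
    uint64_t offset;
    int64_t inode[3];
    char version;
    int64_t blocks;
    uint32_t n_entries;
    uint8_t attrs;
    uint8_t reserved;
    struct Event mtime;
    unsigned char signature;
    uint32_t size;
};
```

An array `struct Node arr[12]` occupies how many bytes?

1152

Event: @0: src [8B, align 8] → 8; @8: flags [8B, align 8] → 16; @16: ack [1B, align 1] → 17; +7 tail pad (align 8); size 24, align 8
@0: crc [8B, align 8] → 8
@8: offset [8B, align 8] → 16
@16: inode [24B, align 8] → 40
@40: version [1B, align 1] → 41
+7 pad (align 8)
@48: blocks [8B, align 8] → 56
@56: n_entries [4B, align 4] → 60
@60: attrs [1B, align 1] → 61
@61: reserved [1B, align 1] → 62
+2 pad (align 8)
@64: mtime [24B, align 8] → 88
@88: signature [1B, align 1] → 89
+3 pad (align 4)
@92: size [4B, align 4] → 96
size 96, align 8
array of 12: 12 × 96 = 1152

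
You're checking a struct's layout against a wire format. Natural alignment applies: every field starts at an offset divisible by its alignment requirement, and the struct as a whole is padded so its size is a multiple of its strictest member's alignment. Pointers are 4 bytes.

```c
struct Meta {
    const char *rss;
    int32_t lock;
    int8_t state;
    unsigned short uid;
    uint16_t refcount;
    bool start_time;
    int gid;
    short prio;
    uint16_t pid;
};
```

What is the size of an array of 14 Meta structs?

336

rss at 0 (size 4, align 4) → ends 4
lock at 4 (size 4, align 4) → ends 8
state at 8 (size 1, align 1) → ends 9
pad 1 to align 2 for uid
uid at 10 (size 2, align 2) → ends 12
refcount at 12 (size 2, align 2) → ends 14
start_time at 14 (size 1, align 1) → ends 15
pad 1 to align 4 for gid
gid at 16 (size 4, align 4) → ends 20
prio at 20 (size 2, align 2) → ends 22
pid at 22 (size 2, align 2) → ends 24
total 24 bytes, alignment 4
array of 14: 14 × 24 = 336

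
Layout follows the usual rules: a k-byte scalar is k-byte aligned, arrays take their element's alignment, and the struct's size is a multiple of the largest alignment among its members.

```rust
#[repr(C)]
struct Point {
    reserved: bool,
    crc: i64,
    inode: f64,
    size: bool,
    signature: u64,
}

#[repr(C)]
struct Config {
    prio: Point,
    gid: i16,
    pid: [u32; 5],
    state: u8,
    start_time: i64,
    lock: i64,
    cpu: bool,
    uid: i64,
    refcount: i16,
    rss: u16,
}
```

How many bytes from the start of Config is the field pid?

44

Point: 0..1  reserved  (1B, 1-aligned); 1..8  -- padding (7B); 8..16  crc  (8B, 8-aligned); 16..24  inode  (8B, 8-aligned); 24..25  size  (1B, 1-aligned); 25..32  -- padding (7B); 32..40  signature  (8B, 8-aligned); sizeof = 40, alignof = 8
0..40  prio  (40B, 8-aligned)
40..42  gid  (2B, 2-aligned)
42..44  -- padding (2B)
44..64  pid  (20B, 4-aligned)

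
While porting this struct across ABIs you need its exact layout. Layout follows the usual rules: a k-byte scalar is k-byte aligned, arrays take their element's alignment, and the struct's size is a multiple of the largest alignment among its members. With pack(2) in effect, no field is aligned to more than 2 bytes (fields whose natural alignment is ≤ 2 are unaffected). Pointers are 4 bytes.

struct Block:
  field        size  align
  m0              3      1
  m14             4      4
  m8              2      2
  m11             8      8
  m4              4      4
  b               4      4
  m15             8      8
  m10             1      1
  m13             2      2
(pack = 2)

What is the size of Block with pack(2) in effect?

0..3  m0  (3B, 1-aligned)
3..4  -- padding (1B)
4..8  m14  (4B, 2-aligned)
8..10  m8  (2B, 2-aligned)
10..18  m11  (8B, 2-aligned)
18..22  m4  (4B, 2-aligned)
22..26  b  (4B, 2-aligned)
26..34  m15  (8B, 2-aligned)
34..35  m10  (1B, 1-aligned)
35..36  -- padding (1B)
36..38  m13  (2B, 2-aligned)
sizeof = 38, alignof = 2

38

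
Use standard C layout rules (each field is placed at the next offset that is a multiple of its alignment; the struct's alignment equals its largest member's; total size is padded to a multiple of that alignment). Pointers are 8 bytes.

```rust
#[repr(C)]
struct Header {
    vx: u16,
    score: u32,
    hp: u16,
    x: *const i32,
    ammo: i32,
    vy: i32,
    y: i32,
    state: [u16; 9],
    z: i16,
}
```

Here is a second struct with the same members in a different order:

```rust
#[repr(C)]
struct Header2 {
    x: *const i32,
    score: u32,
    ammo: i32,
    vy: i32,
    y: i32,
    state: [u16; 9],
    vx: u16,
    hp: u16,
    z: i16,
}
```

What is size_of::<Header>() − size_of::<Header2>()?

8

0..2  vx  (2B, 2-aligned)
2..4  -- padding (2B)
4..8  score  (4B, 4-aligned)
8..10  hp  (2B, 2-aligned)
10..16  -- padding (6B)
16..24  x  (8B, 8-aligned)
24..28  ammo  (4B, 4-aligned)
28..32  vy  (4B, 4-aligned)
32..36  y  (4B, 4-aligned)
36..54  state  (18B, 2-aligned)
54..56  z  (2B, 2-aligned)
sizeof = 56, alignof = 8
— Header2 —
0..8  x  (8B, 8-aligned)
8..12  score  (4B, 4-aligned)
12..16  ammo  (4B, 4-aligned)
16..20  vy  (4B, 4-aligned)
20..24  y  (4B, 4-aligned)
24..42  state  (18B, 2-aligned)
42..44  vx  (2B, 2-aligned)
44..46  hp  (2B, 2-aligned)
46..48  z  (2B, 2-aligned)
sizeof = 48, alignof = 8
56 − 48 = 8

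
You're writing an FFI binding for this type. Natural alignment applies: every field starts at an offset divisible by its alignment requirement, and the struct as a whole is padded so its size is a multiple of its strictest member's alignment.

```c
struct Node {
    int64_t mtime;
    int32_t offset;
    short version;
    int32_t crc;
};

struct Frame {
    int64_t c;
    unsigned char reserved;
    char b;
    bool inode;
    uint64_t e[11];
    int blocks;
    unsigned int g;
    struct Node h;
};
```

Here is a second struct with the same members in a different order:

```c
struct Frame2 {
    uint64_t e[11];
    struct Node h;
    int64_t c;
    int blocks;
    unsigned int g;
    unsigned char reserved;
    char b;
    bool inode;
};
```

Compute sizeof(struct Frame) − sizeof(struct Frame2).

Node: mtime at 0 (size 8, align 8) → ends 8; offset at 8 (size 4, align 4) → ends 12; version at 12 (size 2, align 2) → ends 14; pad 2 to align 4 for crc; crc at 16 (size 4, align 4) → ends 20; tail pad 4 to reach multiple of 8; total 24 bytes, alignment 8
c at 0 (size 8, align 8) → ends 8
reserved at 8 (size 1, align 1) → ends 9
b at 9 (size 1, align 1) → ends 10
inode at 10 (size 1, align 1) → ends 11
pad 5 to align 8 for e
e at 16 (size 88, align 8) → ends 104
blocks at 104 (size 4, align 4) → ends 108
g at 108 (size 4, align 4) → ends 112
h at 112 (size 24, align 8) → ends 136
total 136 bytes, alignment 8
— Frame2 —
e at 0 (size 88, align 8) → ends 88
h at 88 (size 24, align 8) → ends 112
c at 112 (size 8, align 8) → ends 120
blocks at 120 (size 4, align 4) → ends 124
g at 124 (size 4, align 4) → ends 128
reserved at 128 (size 1, align 1) → ends 129
b at 129 (size 1, align 1) → ends 130
inode at 130 (size 1, align 1) → ends 131
tail pad 5 to reach multiple of 8
total 136 bytes, alignment 8
136 − 136 = 0

0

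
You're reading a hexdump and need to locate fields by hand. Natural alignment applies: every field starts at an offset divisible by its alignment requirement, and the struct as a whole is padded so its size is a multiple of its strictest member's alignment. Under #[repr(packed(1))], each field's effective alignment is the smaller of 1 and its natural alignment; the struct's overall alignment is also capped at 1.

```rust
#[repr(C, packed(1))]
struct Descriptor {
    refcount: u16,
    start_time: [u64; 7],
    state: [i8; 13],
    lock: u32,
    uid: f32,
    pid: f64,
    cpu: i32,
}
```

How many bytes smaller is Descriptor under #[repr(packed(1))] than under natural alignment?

13

natural layout:
  @0: refcount [2B, align 2] → 2
  +6 pad (align 8)
  @8: start_time [56B, align 8] → 64
  @64: state [13B, align 1] → 77
  +3 pad (align 4)
  @80: lock [4B, align 4] → 84
  @84: uid [4B, align 4] → 88
  @88: pid [8B, align 8] → 96
  @96: cpu [4B, align 4] → 100
  +4 tail pad (align 8)
  size 104, align 8
packed(1) layout:
  @0: refcount [2B, align 1] → 2
  @2: start_time [56B, align 1] → 58
  @58: state [13B, align 1] → 71
  @71: lock [4B, align 1] → 75
  @75: uid [4B, align 1] → 79
  @79: pid [8B, align 1] → 87
  @87: cpu [4B, align 1] → 91
  size 91, align 1
104 − 91 = 13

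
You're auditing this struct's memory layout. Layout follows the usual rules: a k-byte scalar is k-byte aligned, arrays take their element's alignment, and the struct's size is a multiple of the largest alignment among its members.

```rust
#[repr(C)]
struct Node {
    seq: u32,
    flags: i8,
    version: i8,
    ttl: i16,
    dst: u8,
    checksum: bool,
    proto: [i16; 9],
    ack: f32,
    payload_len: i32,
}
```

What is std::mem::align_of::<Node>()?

4

member alignments: seq=4, flags=1, version=1, ttl=2, dst=1, checksum=1, proto=2, ack=4, payload_len=4
max = 4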